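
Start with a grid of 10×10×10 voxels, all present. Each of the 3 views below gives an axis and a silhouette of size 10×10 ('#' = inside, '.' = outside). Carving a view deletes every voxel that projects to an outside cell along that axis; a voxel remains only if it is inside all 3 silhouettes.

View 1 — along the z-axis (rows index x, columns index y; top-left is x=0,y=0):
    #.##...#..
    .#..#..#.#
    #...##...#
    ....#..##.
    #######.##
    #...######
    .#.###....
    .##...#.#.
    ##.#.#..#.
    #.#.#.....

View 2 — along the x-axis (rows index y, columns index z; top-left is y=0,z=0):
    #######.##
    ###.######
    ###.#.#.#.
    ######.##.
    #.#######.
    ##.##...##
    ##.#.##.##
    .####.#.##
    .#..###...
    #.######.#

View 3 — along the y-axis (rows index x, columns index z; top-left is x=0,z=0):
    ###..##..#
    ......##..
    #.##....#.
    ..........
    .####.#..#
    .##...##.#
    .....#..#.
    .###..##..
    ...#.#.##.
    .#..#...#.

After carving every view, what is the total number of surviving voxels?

initial block: 10^3 = 1000
carve view 1 (along z, XY-mask fill 47/100): 470 voxels remain
carve view 2 (along x, YZ-mask fill 72/100): 342 voxels remain
carve view 3 (along y, XZ-mask fill 37/100): 140 voxels remain

remaining voxels: 140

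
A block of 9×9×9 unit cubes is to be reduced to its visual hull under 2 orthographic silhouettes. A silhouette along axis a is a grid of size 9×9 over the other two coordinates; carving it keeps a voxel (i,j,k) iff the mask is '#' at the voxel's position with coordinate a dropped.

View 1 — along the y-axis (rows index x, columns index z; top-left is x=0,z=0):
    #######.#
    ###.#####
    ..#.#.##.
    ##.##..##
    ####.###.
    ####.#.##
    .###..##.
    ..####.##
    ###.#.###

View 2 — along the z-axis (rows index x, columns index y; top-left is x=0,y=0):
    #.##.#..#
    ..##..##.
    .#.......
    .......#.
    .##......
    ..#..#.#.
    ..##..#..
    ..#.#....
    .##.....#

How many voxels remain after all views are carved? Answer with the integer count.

start: 9×9×9 = 729 voxels
step 1: project along y, AND mask (58/81) → |grid| = 522
step 2: project along z, AND mask (24/81) → |grid| = 165

|visual hull| = 165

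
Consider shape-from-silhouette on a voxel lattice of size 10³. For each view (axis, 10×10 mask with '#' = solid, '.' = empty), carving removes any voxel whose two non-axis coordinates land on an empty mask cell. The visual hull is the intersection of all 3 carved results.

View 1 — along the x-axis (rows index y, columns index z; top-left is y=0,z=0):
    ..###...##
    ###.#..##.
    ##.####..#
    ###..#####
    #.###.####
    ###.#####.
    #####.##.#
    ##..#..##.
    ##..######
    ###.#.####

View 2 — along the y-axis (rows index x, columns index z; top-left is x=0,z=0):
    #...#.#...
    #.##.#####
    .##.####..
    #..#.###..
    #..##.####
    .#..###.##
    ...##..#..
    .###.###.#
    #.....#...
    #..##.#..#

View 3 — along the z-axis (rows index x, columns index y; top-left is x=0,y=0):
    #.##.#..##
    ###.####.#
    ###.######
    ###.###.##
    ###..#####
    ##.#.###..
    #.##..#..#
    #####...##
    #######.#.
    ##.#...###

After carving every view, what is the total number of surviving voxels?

|visual hull| = 256

initial block: 10^3 = 1000
step 1: project along x, AND mask (71/100) → |grid| = 710
step 2: project along y, AND mask (52/100) → |grid| = 367
step 3: project along z, AND mask (71/100) → |grid| = 256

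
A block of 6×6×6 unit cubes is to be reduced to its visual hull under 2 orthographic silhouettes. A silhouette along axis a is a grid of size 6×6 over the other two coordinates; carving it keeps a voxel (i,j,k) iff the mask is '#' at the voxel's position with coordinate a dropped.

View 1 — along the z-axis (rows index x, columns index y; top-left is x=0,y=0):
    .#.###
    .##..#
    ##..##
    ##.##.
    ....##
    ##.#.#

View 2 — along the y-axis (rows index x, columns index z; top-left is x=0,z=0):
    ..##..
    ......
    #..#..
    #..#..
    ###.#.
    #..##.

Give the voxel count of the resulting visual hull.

voxel count = 44

before carving: 216 voxels (6×6×6)
carve view 1 (along z, XY-mask fill 21/36): 126 voxels remain
carve view 2 (along y, XZ-mask fill 13/36): 44 voxels remain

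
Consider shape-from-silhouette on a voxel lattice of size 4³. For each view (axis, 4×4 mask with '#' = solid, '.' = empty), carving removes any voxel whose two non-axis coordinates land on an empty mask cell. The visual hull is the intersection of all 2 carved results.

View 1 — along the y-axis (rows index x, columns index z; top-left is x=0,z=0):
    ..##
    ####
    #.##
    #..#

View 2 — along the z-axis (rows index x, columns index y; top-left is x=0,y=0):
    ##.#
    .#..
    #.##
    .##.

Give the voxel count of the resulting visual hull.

initial block: 4^3 = 64
step 1: project along y, AND mask (11/16) → |grid| = 44
step 2: project along z, AND mask (9/16) → |grid| = 23

23 voxels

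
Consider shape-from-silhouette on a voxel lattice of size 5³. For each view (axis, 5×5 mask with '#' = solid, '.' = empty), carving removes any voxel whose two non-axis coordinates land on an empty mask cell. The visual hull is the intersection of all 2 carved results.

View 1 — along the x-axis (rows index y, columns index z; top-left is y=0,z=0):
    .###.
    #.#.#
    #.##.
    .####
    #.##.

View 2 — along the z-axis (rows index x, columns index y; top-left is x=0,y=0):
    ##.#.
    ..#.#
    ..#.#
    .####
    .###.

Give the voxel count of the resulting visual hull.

voxel count = 45

full grid |V| = 125
after view 1 [x-axis, 16 of 25 cells solid] → remaining = 80
after view 2 [z-axis, 14 of 25 cells solid] → remaining = 45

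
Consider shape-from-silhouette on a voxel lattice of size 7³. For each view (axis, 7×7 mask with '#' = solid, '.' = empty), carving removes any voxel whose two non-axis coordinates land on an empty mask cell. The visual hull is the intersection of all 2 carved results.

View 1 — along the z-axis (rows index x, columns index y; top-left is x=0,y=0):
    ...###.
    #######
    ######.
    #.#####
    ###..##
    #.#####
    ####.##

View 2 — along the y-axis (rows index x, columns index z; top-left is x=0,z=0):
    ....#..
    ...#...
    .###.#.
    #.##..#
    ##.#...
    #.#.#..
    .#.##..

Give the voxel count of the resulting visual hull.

109 voxels

full grid |V| = 343
carve view 1 (along z, XY-mask fill 39/49): 273 voxels remain
carve view 2 (along y, XZ-mask fill 19/49): 109 voxels remain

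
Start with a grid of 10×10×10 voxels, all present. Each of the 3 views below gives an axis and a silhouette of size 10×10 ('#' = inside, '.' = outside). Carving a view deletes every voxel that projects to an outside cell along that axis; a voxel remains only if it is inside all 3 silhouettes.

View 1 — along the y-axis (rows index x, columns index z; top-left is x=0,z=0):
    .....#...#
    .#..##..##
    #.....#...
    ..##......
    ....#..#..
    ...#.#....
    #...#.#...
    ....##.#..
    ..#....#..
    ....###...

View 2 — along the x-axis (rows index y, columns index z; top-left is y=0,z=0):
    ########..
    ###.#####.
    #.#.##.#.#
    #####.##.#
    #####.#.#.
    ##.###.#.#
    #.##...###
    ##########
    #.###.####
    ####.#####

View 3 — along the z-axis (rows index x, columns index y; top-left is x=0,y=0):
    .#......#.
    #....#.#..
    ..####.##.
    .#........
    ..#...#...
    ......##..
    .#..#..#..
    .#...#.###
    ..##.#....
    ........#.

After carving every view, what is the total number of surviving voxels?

full grid |V| = 1000
[1] y-view keeps 26 columns → grid now 260
[2] x-view keeps 77 columns → grid now 199
[3] z-view keeps 28 columns → grid now 60

voxel count = 60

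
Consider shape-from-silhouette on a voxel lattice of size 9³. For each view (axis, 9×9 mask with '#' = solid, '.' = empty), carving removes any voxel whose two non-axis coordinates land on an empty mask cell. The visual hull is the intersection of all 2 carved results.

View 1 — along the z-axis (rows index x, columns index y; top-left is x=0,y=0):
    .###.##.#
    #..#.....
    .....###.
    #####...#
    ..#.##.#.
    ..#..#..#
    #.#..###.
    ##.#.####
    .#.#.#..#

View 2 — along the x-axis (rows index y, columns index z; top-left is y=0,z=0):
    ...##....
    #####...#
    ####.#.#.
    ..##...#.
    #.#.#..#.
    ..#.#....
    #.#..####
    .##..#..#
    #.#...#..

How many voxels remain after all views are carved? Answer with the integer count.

154 voxels

start: 9×9×9 = 729 voxels
  1. axis=2 (XY plane), |mask|=40  ⇒  voxels=360
  2. axis=0 (YZ plane), |mask|=36  ⇒  voxels=154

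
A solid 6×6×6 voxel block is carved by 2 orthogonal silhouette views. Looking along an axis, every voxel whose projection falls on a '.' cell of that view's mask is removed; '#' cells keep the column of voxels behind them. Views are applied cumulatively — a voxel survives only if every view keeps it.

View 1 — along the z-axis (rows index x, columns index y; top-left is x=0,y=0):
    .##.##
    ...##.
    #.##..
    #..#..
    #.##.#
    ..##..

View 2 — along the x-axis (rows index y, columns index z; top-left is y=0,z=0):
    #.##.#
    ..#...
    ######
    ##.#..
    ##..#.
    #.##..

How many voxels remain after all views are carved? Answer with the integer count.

|visual hull| = 64

start: 6×6×6 = 216 voxels
V1 z: intersect with XY mask (17 set) -- 102 left
V2 x: intersect with YZ mask (20 set) -- 64 left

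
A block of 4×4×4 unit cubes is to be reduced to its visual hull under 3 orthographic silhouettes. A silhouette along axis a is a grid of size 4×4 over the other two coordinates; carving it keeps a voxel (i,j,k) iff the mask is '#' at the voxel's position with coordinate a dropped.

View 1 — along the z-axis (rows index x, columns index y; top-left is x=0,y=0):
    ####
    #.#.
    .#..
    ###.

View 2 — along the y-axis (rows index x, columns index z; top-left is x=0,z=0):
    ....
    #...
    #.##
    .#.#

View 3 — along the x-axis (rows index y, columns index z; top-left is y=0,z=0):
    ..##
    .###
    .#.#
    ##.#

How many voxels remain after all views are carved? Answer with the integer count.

before carving: 64 voxels (4×4×4)
after view 1 [z-axis, 10 of 16 cells solid] → remaining = 40
after view 2 [y-axis, 6 of 16 cells solid] → remaining = 11
after view 3 [x-axis, 10 of 16 cells solid] → remaining = 7

remaining voxels: 7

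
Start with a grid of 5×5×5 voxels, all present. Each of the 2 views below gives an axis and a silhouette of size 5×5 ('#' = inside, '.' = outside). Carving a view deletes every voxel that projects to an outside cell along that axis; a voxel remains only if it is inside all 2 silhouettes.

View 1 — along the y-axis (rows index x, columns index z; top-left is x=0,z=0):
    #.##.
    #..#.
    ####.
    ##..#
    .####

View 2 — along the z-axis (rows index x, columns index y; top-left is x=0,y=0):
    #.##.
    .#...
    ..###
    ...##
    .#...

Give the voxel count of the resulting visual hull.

remaining voxels: 33

initial block: 5^3 = 125
carve view 1 (along y, XZ-mask fill 16/25): 80 voxels remain
carve view 2 (along z, XY-mask fill 10/25): 33 voxels remain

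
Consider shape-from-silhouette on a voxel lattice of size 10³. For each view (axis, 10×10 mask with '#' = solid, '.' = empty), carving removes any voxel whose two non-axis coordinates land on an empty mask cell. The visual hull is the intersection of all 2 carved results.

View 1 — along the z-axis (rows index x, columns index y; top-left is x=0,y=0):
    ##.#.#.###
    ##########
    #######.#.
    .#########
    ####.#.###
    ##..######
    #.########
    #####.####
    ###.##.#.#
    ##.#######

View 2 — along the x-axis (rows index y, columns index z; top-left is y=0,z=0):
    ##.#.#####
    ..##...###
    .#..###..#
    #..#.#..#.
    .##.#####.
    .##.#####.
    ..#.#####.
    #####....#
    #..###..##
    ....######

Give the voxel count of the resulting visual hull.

initial block: 10^3 = 1000
carve view 1 (along z, XY-mask fill 84/100): 840 voxels remain
carve view 2 (along x, YZ-mask fill 60/100): 507 voxels remain

|visual hull| = 507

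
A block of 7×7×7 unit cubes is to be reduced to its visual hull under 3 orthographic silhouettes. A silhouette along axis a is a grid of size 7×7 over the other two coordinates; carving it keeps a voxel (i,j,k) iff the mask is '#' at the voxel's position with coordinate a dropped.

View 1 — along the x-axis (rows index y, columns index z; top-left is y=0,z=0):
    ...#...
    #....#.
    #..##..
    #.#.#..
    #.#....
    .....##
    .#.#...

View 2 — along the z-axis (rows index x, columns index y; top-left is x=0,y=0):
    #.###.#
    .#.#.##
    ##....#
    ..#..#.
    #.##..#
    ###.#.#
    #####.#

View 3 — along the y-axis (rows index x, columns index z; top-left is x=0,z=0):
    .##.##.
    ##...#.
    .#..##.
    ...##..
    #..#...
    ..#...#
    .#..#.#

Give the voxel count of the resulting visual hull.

start: 7×7×7 = 343 voxels
after view 1 [x-axis, 15 of 49 cells solid] → remaining = 105
after view 2 [z-axis, 29 of 49 cells solid] → remaining = 62
after view 3 [y-axis, 19 of 49 cells solid] → remaining = 23

23 voxels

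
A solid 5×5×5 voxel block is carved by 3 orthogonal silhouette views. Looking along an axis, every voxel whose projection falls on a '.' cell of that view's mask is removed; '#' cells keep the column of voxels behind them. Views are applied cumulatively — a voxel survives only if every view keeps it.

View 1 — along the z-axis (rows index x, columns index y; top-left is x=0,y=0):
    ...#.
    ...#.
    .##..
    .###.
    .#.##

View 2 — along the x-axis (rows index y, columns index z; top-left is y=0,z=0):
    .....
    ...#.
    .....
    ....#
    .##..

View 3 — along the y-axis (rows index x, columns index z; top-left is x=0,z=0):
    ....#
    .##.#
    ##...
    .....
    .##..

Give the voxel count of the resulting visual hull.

4 voxels

initial block: 5^3 = 125
after view 1 [z-axis, 10 of 25 cells solid] → remaining = 50
after view 2 [x-axis, 4 of 25 cells solid] → remaining = 9
after view 3 [y-axis, 8 of 25 cells solid] → remaining = 4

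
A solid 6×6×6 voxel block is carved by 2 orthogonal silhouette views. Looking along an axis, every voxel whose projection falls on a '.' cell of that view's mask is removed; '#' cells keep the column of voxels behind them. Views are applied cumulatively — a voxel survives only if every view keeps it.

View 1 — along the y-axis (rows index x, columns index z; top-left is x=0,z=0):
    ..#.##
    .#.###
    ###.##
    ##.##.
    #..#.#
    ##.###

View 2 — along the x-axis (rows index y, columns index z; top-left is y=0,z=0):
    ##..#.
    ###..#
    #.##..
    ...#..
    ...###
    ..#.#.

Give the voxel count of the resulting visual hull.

full grid |V| = 216
V1 y: intersect with XZ mask (24 set) -- 144 left
V2 x: intersect with YZ mask (16 set) -- 63 left

|visual hull| = 63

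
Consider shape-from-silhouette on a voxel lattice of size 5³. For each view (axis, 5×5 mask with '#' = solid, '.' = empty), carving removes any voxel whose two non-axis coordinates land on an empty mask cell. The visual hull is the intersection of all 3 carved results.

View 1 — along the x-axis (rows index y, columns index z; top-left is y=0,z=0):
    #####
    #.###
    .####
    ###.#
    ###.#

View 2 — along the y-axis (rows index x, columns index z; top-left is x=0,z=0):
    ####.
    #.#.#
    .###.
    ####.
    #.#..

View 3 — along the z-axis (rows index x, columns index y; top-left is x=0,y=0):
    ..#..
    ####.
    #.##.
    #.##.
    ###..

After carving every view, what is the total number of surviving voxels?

voxel count = 37

full grid |V| = 125
step 1: project along x, AND mask (21/25) → |grid| = 105
step 2: project along y, AND mask (16/25) → |grid| = 67
step 3: project along z, AND mask (14/25) → |grid| = 37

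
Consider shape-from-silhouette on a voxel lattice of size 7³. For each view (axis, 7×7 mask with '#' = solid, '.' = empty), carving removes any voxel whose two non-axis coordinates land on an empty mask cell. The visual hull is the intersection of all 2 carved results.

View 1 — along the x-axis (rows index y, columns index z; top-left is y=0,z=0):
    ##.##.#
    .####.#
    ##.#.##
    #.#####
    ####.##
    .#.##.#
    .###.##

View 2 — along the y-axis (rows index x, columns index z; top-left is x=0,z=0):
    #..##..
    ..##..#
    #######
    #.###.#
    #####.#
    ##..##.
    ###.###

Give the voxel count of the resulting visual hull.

voxel count = 174

full grid |V| = 343
[1] x-view keeps 36 columns → grid now 252
[2] y-view keeps 34 columns → grid now 174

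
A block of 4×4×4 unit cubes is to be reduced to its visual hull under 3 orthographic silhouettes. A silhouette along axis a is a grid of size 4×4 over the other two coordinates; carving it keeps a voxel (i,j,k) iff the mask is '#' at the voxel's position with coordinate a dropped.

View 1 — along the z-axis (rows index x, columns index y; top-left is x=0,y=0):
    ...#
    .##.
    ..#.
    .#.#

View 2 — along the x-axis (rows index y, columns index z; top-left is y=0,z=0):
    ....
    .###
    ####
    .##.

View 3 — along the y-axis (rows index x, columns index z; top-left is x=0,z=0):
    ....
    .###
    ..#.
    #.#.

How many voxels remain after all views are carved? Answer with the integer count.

full grid |V| = 64
carve view 1 (along z, XY-mask fill 6/16): 24 voxels remain
carve view 2 (along x, YZ-mask fill 9/16): 18 voxels remain
carve view 3 (along y, XZ-mask fill 6/16): 9 voxels remain

remaining voxels: 9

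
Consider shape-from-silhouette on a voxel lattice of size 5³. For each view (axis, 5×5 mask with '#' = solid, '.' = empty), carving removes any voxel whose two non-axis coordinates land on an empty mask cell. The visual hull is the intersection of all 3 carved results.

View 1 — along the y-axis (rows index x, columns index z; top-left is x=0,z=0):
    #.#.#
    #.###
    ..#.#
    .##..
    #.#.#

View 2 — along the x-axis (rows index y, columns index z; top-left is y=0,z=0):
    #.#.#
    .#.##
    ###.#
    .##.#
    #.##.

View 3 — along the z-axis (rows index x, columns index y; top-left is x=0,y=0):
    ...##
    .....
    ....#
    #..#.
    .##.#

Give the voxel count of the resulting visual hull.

remaining voxels: 14

initial block: 5^3 = 125
[1] y-view keeps 14 columns → grid now 70
[2] x-view keeps 16 columns → grid now 50
[3] z-view keeps 8 columns → grid now 14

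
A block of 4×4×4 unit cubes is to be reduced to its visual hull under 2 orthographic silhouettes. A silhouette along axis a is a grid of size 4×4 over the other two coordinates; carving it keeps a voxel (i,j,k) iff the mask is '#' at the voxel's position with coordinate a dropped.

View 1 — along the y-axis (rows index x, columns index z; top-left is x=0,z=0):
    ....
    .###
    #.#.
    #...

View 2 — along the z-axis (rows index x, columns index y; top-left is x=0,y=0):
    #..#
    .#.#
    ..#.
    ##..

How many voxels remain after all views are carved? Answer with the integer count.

before carving: 64 voxels (4×4×4)
step 1: project along y, AND mask (6/16) → |grid| = 24
step 2: project along z, AND mask (7/16) → |grid| = 10

|visual hull| = 10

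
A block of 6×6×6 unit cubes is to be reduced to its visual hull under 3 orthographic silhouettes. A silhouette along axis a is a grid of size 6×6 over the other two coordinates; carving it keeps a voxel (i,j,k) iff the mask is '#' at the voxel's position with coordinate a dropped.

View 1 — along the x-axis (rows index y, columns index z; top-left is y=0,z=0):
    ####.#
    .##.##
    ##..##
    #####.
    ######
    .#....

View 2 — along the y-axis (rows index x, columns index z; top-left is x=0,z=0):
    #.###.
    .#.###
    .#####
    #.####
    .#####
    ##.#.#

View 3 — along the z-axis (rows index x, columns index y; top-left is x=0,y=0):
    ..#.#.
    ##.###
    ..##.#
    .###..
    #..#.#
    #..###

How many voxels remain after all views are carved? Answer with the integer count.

before carving: 216 voxels (6×6×6)
[1] x-view keeps 25 columns → grid now 150
[2] y-view keeps 27 columns → grid now 110
[3] z-view keeps 20 columns → grid now 59

remaining voxels: 59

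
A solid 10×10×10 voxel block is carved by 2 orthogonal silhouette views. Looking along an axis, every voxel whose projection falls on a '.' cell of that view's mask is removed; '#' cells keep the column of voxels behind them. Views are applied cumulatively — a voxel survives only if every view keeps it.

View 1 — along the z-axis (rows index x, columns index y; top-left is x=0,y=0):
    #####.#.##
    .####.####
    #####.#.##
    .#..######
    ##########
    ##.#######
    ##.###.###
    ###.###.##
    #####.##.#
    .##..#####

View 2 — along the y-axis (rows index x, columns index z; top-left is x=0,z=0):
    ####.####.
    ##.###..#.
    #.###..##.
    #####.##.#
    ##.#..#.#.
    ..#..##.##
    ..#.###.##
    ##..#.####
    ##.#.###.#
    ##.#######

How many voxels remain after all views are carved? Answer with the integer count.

534 voxels

initial block: 10^3 = 1000
V1 z: intersect with XY mask (81 set) -- 810 left
V2 y: intersect with XZ mask (67 set) -- 534 left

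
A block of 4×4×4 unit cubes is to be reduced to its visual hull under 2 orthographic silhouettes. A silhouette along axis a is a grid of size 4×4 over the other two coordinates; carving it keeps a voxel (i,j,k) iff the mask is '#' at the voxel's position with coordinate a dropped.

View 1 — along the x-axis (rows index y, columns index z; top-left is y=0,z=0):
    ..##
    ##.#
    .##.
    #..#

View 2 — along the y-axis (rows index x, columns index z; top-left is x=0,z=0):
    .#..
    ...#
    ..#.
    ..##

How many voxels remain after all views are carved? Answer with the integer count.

full grid |V| = 64
step 1: project along x, AND mask (9/16) → |grid| = 36
step 2: project along y, AND mask (5/16) → |grid| = 12

|visual hull| = 12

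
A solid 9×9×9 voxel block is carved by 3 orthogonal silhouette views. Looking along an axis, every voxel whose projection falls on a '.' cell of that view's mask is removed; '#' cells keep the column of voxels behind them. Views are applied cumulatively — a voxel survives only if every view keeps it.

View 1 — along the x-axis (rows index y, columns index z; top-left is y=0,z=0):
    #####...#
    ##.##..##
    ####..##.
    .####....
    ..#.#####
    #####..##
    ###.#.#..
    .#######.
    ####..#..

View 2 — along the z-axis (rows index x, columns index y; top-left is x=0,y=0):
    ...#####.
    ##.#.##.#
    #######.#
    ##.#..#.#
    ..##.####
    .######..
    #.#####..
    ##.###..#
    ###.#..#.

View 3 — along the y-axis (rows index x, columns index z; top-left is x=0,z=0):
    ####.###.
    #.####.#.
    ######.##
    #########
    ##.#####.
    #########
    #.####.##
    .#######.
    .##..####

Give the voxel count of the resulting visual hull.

start: 9×9×9 = 729 voxels
after view 1 [x-axis, 52 of 81 cells solid] → remaining = 468
after view 2 [z-axis, 53 of 81 cells solid] → remaining = 300
after view 3 [y-axis, 66 of 81 cells solid] → remaining = 244

244 voxels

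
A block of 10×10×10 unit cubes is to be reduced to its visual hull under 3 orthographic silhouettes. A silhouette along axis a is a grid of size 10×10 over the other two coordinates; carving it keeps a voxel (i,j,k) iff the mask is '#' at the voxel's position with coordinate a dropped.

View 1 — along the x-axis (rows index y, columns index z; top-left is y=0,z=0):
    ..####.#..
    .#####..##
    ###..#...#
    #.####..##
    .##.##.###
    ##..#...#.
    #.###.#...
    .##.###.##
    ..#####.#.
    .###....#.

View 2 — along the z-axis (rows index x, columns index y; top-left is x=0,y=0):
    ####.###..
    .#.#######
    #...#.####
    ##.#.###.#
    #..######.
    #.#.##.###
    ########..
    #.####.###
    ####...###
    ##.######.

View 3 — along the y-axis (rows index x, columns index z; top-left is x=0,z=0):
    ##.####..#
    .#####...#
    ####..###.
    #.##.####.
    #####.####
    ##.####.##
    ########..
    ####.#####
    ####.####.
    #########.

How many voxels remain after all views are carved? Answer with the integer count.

before carving: 1000 voxels (10×10×10)
step 1: project along x, AND mask (57/100) → |grid| = 570
step 2: project along z, AND mask (73/100) → |grid| = 420
step 3: project along y, AND mask (78/100) → |grid| = 329

voxel count = 329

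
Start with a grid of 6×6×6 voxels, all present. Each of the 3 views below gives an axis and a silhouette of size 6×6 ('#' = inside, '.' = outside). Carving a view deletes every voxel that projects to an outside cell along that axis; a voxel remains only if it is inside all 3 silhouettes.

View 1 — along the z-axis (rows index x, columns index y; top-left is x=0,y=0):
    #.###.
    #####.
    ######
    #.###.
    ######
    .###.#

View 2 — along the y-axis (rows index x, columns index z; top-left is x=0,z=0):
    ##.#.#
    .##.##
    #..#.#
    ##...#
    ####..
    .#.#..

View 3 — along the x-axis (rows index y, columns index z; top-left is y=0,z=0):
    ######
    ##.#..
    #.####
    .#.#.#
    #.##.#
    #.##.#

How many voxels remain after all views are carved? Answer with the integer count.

|visual hull| = 74

initial block: 6^3 = 216
step 1: project along z, AND mask (29/36) → |grid| = 174
step 2: project along y, AND mask (20/36) → |grid| = 98
step 3: project along x, AND mask (25/36) → |grid| = 74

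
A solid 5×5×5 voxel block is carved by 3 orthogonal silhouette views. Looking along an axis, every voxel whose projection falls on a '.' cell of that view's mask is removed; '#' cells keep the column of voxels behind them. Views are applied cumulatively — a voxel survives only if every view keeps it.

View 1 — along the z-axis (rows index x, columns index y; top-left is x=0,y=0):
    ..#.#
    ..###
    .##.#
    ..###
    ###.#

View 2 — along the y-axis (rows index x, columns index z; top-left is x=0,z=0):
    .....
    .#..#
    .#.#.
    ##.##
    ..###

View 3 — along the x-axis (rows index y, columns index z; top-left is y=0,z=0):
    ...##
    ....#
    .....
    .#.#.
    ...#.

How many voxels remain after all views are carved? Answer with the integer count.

remaining voxels: 9

start: 5×5×5 = 125 voxels
after view 1 [z-axis, 15 of 25 cells solid] → remaining = 75
after view 2 [y-axis, 11 of 25 cells solid] → remaining = 36
after view 3 [x-axis, 6 of 25 cells solid] → remaining = 9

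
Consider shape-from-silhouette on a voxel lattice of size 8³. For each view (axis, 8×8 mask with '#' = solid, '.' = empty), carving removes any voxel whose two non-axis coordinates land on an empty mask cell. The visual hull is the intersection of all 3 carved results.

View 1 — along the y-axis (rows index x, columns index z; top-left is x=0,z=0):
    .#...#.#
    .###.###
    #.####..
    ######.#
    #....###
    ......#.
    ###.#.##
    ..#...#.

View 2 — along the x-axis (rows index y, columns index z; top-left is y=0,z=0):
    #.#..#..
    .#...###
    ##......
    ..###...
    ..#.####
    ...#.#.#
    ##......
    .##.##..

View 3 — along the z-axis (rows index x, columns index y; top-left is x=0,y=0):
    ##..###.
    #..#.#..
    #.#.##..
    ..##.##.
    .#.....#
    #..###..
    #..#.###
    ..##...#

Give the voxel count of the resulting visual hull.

full grid |V| = 512
  1. axis=1 (XZ plane), |mask|=34  ⇒  voxels=272
  2. axis=0 (YZ plane), |mask|=26  ⇒  voxels=113
  3. axis=2 (XY plane), |mask|=30  ⇒  voxels=52

52 voxels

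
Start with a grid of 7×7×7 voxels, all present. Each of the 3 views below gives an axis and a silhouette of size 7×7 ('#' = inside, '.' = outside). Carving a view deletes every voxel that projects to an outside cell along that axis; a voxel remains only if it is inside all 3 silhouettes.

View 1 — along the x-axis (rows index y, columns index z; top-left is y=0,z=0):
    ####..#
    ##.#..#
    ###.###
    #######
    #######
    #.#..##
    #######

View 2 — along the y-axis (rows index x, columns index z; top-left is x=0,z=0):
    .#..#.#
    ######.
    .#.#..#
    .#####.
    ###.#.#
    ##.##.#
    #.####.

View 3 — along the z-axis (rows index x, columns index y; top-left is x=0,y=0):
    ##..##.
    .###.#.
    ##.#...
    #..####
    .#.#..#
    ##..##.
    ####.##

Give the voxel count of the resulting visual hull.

initial block: 7^3 = 343
step 1: project along x, AND mask (40/49) → |grid| = 280
step 2: project along y, AND mask (32/49) → |grid| = 180
step 3: project along z, AND mask (29/49) → |grid| = 104

remaining voxels: 104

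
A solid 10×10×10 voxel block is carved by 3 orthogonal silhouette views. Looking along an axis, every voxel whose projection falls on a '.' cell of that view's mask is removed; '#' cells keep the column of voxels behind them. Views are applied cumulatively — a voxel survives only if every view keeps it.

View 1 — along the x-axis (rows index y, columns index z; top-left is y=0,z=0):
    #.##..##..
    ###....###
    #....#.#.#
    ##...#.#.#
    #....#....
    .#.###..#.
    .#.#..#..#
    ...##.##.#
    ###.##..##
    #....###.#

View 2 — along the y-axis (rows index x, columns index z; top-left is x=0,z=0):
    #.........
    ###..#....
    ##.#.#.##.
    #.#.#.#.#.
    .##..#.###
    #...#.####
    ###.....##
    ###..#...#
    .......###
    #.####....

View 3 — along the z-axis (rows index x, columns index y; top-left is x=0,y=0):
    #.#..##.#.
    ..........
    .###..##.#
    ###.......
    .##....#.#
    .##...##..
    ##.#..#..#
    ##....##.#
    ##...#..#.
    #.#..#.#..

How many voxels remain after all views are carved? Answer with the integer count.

full grid |V| = 1000
step 1: project along x, AND mask (48/100) → |grid| = 480
step 2: project along y, AND mask (46/100) → |grid| = 231
step 3: project along z, AND mask (40/100) → |grid| = 97

voxel count = 97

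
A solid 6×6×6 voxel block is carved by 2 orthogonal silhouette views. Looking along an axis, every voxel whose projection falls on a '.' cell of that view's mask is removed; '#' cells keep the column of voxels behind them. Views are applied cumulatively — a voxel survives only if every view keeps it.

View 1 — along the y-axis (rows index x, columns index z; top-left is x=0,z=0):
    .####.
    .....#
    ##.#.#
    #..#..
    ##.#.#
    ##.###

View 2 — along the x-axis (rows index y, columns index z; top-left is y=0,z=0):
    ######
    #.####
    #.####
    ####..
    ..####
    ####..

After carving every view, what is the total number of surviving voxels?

voxel count = 92

start: 6×6×6 = 216 voxels
[1] y-view keeps 20 columns → grid now 120
[2] x-view keeps 28 columns → grid now 92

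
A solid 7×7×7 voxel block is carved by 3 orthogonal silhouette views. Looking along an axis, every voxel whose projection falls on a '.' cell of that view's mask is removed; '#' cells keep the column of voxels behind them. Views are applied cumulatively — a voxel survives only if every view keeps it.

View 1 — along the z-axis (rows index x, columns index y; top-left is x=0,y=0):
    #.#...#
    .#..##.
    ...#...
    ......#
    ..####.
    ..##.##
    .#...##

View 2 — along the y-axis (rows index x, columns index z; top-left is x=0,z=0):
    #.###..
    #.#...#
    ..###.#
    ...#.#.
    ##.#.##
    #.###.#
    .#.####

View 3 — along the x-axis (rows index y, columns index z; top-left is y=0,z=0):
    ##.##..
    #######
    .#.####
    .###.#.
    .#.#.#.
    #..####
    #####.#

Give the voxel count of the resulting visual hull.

start: 7×7×7 = 343 voxels
[1] z-view keeps 19 columns → grid now 133
[2] y-view keeps 28 columns → grid now 82
[3] x-view keeps 34 columns → grid now 58

|visual hull| = 58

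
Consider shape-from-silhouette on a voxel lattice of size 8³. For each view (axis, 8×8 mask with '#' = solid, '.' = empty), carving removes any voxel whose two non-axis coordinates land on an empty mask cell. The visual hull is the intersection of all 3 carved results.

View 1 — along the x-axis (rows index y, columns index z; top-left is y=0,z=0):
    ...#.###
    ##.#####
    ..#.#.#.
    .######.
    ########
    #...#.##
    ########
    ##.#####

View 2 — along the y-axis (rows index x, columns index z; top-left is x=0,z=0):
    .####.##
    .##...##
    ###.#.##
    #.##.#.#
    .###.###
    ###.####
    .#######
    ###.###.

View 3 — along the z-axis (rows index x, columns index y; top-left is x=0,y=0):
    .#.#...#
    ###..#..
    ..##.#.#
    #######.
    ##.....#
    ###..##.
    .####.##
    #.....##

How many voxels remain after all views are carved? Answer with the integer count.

initial block: 8^3 = 512
carve view 1 (along x, YZ-mask fill 47/64): 376 voxels remain
carve view 2 (along y, XZ-mask fill 47/64): 274 voxels remain
carve view 3 (along z, XY-mask fill 35/64): 148 voxels remain

|visual hull| = 148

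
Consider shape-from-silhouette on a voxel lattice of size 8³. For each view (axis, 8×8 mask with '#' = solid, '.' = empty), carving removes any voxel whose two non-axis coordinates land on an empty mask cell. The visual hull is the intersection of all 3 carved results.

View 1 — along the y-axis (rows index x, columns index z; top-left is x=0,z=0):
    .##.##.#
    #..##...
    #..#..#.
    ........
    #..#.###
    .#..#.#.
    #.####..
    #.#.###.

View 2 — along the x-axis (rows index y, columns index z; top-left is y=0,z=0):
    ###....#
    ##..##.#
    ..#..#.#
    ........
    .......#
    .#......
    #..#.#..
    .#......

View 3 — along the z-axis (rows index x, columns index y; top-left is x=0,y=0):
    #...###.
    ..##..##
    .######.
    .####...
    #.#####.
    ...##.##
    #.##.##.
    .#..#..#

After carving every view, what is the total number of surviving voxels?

initial block: 8^3 = 512
step 1: project along y, AND mask (29/64) → |grid| = 232
step 2: project along x, AND mask (18/64) → |grid| = 58
step 3: project along z, AND mask (36/64) → |grid| = 30

remaining voxels: 30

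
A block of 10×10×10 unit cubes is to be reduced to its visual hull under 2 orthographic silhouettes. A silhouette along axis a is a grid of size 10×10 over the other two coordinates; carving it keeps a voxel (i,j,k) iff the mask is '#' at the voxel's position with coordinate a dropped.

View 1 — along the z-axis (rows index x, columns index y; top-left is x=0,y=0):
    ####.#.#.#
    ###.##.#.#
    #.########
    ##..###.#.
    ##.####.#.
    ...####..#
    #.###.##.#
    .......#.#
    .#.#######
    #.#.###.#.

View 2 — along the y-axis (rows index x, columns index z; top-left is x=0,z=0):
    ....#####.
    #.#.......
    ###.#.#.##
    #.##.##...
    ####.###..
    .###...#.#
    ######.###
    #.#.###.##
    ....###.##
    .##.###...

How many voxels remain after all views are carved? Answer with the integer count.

|visual hull| = 363

full grid |V| = 1000
  1. axis=2 (XY plane), |mask|=64  ⇒  voxels=640
  2. axis=1 (XZ plane), |mask|=57  ⇒  voxels=363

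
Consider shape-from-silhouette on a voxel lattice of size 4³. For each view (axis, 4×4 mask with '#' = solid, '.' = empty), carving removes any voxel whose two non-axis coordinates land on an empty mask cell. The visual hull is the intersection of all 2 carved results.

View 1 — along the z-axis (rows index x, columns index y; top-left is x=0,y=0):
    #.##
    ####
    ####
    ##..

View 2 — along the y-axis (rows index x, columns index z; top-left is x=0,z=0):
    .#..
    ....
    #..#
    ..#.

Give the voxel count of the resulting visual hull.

remaining voxels: 13

before carving: 64 voxels (4×4×4)
[1] z-view keeps 13 columns → grid now 52
[2] y-view keeps 4 columns → grid now 13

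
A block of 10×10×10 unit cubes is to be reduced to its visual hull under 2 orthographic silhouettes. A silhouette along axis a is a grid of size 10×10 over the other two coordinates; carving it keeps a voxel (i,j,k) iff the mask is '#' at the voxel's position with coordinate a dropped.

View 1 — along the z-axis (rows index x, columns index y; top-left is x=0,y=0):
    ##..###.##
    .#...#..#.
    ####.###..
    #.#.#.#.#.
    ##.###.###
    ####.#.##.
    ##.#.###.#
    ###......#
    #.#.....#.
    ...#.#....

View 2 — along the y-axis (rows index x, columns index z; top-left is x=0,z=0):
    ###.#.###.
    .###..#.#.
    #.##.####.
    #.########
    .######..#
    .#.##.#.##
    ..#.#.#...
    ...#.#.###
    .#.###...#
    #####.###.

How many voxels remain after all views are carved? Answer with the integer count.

full grid |V| = 1000
carve view 1 (along z, XY-mask fill 53/100): 530 voxels remain
carve view 2 (along y, XZ-mask fill 62/100): 328 voxels remain

voxel count = 328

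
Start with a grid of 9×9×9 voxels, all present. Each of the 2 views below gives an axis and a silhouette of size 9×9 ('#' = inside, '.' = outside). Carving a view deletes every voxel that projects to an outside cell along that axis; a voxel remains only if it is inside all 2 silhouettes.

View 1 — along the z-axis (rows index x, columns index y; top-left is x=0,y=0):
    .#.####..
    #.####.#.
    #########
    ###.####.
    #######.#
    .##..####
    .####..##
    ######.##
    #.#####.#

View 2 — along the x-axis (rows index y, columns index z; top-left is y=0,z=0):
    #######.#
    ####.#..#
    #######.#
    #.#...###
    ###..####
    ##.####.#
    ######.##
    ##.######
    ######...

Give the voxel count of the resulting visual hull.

remaining voxels: 433

before carving: 729 voxels (9×9×9)
after view 1 [z-axis, 62 of 81 cells solid] → remaining = 558
after view 2 [x-axis, 63 of 81 cells solid] → remaining = 433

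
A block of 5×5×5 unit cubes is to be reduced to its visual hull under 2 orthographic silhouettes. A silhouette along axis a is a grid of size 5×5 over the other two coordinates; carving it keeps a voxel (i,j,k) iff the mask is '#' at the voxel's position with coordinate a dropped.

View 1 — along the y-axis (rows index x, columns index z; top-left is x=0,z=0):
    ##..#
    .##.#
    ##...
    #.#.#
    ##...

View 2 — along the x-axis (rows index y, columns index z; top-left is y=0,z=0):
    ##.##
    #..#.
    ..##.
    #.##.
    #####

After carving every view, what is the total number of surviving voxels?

remaining voxels: 36

initial block: 5^3 = 125
[1] y-view keeps 13 columns → grid now 65
[2] x-view keeps 16 columns → grid now 36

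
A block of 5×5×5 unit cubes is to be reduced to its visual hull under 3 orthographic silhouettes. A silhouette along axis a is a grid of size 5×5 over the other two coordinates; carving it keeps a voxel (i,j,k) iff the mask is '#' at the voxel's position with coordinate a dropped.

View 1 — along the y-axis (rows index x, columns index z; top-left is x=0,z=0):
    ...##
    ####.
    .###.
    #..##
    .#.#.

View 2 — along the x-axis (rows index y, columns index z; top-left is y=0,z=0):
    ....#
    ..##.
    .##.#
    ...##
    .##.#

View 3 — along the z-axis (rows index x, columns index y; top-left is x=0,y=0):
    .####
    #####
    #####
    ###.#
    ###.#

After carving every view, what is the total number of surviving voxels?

full grid |V| = 125
step 1: project along y, AND mask (14/25) → |grid| = 70
step 2: project along x, AND mask (11/25) → |grid| = 30
step 3: project along z, AND mask (22/25) → |grid| = 26

voxel count = 26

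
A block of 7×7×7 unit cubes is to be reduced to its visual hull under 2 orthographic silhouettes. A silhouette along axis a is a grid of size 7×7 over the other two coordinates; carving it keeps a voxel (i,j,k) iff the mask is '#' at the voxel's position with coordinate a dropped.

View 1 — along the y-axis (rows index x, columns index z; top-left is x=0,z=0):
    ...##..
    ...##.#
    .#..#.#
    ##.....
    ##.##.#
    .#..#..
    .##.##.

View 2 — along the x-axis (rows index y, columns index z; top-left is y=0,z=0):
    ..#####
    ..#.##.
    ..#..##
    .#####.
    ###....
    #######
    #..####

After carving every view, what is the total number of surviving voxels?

|visual hull| = 87

start: 7×7×7 = 343 voxels
V1 y: intersect with XZ mask (21 set) -- 147 left
V2 x: intersect with YZ mask (31 set) -- 87 left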